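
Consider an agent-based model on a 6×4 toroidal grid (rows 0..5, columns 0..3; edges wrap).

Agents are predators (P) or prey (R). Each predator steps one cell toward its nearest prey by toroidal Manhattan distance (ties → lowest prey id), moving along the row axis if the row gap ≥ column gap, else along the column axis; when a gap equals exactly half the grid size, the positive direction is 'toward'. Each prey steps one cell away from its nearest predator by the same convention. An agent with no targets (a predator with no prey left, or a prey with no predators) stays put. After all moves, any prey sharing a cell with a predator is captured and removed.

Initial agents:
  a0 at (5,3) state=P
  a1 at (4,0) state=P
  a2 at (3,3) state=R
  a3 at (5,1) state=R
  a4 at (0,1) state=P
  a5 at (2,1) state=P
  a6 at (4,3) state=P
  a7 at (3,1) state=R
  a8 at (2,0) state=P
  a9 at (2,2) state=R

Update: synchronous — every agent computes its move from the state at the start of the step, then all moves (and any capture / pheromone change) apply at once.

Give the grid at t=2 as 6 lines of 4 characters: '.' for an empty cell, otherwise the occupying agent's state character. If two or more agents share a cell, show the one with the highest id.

t=1: a0@(4,3):P a1@(3,0):P a2@(2,3):R a3@(4,1):R a4@(5,1):P a5@(3,1):P a6@(3,3):P a7@(4,1):R a8@(3,0):P a9@(2,3):R
t=2: a0@(3,3):P a1@(2,0):P a2@(1,3):R a3@(3,1):R a4@(4,1):P a5@(4,1):P a6@(2,3):P a7@(3,1):R a8@(2,0):P a9@(1,3):R

....
...R
P..P
.R.P
.P..
....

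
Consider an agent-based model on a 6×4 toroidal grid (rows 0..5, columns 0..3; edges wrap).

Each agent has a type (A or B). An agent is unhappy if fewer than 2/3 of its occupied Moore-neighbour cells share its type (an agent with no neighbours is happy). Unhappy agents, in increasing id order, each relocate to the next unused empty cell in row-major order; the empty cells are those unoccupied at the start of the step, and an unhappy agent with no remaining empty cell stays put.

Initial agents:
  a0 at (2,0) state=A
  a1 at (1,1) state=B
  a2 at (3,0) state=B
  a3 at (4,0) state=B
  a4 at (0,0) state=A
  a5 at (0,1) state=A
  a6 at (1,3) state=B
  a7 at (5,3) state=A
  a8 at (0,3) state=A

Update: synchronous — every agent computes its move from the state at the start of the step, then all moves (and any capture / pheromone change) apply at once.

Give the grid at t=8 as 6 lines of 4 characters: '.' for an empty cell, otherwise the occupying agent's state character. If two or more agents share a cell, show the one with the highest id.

AB.B
.B..
AA..
.ABA
....
....

t=1: a0@(0,2):A a1@(1,0):B a2@(1,2):B a3@(2,1):B a4@(2,2):A a5@(2,3):A a6@(3,1):B a7@(5,3):A a8@(0,3):A
t=2: a0@(0,2):A a1@(0,0):B a2@(0,1):B a3@(2,1):B a4@(1,1):A a5@(1,3):A a6@(2,0):B a7@(5,3):A a8@(3,0):A
t=3: a0@(0,2):A a1@(0,3):B a2@(1,0):B a3@(1,2):B a4@(2,2):A a5@(2,3):A a6@(3,1):B a7@(3,2):A a8@(3,3):A
t=4: a0@(0,0):A a1@(0,3):B a2@(0,1):B a3@(1,1):B a4@(1,3):A a5@(2,0):A a6@(2,1):B a7@(3,2):A a8@(3,3):A
t=5: a0@(0,2):A a1@(1,0):B a2@(1,2):B a3@(2,2):B a4@(1,3):A a5@(2,3):A a6@(3,0):B a7@(3,1):A a8@(3,3):A
t=6: a0@(0,0):A a1@(0,1):B a2@(0,3):B a3@(1,1):B a4@(2,0):A a5@(2,1):A a6@(3,2):B a7@(4,0):A a8@(4,1):A
t=7: a0@(0,2):A a1@(1,0):B a2@(1,2):B a3@(1,3):B a4@(2,2):A a5@(2,3):A a6@(3,0):B a7@(4,0):A a8@(3,1):A
t=8: a0@(0,0):A a1@(0,1):B a2@(0,3):B a3@(1,1):B a4@(2,0):A a5@(2,1):A a6@(3,2):B a7@(3,3):A a8@(3,1):A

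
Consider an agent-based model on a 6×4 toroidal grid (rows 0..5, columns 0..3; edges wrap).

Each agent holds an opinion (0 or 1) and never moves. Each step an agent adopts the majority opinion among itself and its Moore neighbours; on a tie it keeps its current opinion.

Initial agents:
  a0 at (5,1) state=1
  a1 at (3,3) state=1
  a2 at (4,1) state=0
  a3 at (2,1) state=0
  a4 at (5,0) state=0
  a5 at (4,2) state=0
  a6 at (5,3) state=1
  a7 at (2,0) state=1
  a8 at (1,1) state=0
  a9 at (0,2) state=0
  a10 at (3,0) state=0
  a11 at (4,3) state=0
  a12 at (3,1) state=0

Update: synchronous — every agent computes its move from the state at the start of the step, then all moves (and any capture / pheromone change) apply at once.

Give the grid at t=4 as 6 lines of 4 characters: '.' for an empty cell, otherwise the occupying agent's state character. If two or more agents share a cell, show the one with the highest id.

t=1: a0@(5,1):0 a1@(3,3):0 a2@(4,1):0 a3@(2,1):0 a4@(5,0):0 a5@(4,2):0 a6@(5,3):0 a7@(2,0):0 a8@(1,1):0 a9@(0,2):0 a10@(3,0):0 a11@(4,3):0 a12@(3,1):0
t=2: (unchanged — steady state)

..0.
.0..
00..
00.0
.000
00.0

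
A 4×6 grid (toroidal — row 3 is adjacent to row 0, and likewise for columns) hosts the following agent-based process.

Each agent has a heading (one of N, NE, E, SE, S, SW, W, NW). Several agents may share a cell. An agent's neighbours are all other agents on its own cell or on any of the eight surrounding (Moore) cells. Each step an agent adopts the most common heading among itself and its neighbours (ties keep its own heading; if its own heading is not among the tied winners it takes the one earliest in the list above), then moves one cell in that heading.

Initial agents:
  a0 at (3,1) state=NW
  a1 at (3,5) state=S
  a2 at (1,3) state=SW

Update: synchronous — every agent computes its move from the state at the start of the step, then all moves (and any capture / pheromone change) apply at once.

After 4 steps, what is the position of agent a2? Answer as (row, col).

t=1: a0@(2,0):NW a1@(0,5):S a2@(2,2):SW
t=2: a0@(1,5):NW a1@(1,5):S a2@(3,1):SW
t=3: a0@(0,4):NW a1@(2,5):S a2@(0,0):SW
t=4: a0@(3,3):NW a1@(3,5):S a2@(1,5):SW

(1, 5)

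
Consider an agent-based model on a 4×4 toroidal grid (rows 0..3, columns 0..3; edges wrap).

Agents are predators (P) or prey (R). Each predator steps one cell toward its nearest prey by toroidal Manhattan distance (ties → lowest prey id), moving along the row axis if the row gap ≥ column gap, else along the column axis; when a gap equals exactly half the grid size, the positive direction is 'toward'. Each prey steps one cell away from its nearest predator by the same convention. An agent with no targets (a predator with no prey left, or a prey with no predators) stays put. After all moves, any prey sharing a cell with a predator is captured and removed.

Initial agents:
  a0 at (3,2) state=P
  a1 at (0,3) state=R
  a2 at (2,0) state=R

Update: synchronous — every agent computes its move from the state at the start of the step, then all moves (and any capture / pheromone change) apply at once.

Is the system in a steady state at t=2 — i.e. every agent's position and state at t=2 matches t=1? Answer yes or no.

no

t=1: a0@(0,2):P a1@(1,3):R a2@(2,3):R
t=2: a0@(1,2):P a1@(2,3):R a2@(1,3):R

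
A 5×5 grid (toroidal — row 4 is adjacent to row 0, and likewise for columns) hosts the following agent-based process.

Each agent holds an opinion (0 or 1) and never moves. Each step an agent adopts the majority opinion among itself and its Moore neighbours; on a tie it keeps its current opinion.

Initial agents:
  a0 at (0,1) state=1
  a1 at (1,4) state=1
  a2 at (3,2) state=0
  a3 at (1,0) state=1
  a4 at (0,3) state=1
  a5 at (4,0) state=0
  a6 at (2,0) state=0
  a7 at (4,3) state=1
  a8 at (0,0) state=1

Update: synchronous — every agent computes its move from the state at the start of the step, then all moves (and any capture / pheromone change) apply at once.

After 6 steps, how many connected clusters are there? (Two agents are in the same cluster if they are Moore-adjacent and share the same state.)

t=1: a0@(0,1):1 a1@(1,4):1 a2@(3,2):0 a3@(1,0):1 a4@(0,3):1 a5@(4,0):1 a6@(2,0):1 a7@(4,3):1 a8@(0,0):1
t=2: (unchanged — steady state)

2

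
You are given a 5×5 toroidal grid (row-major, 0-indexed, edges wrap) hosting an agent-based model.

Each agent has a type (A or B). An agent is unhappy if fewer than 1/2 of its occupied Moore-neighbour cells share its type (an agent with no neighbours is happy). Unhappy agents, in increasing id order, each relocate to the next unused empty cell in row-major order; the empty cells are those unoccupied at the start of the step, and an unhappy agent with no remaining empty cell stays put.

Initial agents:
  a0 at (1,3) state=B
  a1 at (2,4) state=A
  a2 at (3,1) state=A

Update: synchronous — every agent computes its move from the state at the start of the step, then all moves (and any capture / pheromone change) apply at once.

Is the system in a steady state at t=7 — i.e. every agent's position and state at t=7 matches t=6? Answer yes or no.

no

t=1: a0@(0,0):B a1@(0,1):A a2@(3,1):A
t=2: a0@(0,2):B a1@(0,3):A a2@(3,1):A
t=3: a0@(0,0):B a1@(0,1):A a2@(3,1):A
t=4: a0@(0,2):B a1@(0,3):A a2@(3,1):A
t=5: a0@(0,0):B a1@(0,1):A a2@(3,1):A
t=6: a0@(0,2):B a1@(0,3):A a2@(3,1):A
t=7: a0@(0,0):B a1@(0,1):A a2@(3,1):A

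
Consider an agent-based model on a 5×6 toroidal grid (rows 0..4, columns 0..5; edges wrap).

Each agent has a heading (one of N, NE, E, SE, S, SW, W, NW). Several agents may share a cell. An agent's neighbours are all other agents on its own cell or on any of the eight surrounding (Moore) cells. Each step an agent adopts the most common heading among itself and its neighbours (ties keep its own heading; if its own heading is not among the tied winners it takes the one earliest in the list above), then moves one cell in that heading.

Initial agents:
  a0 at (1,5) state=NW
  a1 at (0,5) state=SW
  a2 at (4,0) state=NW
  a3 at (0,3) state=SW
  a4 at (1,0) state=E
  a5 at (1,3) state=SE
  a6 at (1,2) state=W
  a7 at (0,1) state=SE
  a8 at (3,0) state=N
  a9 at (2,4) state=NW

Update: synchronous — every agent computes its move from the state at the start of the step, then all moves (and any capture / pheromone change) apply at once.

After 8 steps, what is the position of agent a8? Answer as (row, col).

(0, 5)

t=1: a0@(0,4):NW a1@(4,4):NW a2@(3,5):NW a3@(1,2):SW a4@(1,1):E a5@(2,4):SE a6@(2,3):SE a7@(1,2):SE a8@(2,0):N a9@(1,3):NW
t=2: a0@(4,3):NW a1@(3,3):NW a2@(2,4):NW a3@(2,3):SE a4@(1,2):E a5@(3,5):SE a6@(3,4):SE a7@(2,3):SE a8@(1,0):N a9@(2,4):SE
t=3: a0@(3,2):NW a1@(4,4):SE a2@(3,5):SE a3@(3,4):SE a4@(2,3):SE a5@(4,0):SE a6@(4,5):SE a7@(3,4):SE a8@(0,0):N a9@(3,5):SE
t=4: a0@(2,1):NW a1@(0,5):SE a2@(4,0):SE a3@(4,5):SE a4@(3,4):SE a5@(0,1):SE a6@(0,0):SE a7@(4,5):SE a8@(1,1):SE a9@(4,0):SE
t=5: a0@(1,0):NW a1@(1,0):SE a2@(0,1):SE a3@(0,0):SE a4@(4,5):SE a5@(1,2):SE a6@(1,1):SE a7@(0,0):SE a8@(2,2):SE a9@(0,1):SE
t=6: a0@(2,1):SE a1@(2,1):SE a2@(1,2):SE a3@(1,1):SE a4@(0,0):SE a5@(2,3):SE a6@(2,2):SE a7@(1,1):SE a8@(3,3):SE a9@(1,2):SE
t=7: a0@(3,2):SE a1@(3,2):SE a2@(2,3):SE a3@(2,2):SE a4@(1,1):SE a5@(3,4):SE a6@(3,3):SE a7@(2,2):SE a8@(4,4):SE a9@(2,3):SE
t=8: a0@(4,3):SE a1@(4,3):SE a2@(3,4):SE a3@(3,3):SE a4@(2,2):SE a5@(4,5):SE a6@(4,4):SE a7@(3,3):SE a8@(0,5):SE a9@(3,4):SE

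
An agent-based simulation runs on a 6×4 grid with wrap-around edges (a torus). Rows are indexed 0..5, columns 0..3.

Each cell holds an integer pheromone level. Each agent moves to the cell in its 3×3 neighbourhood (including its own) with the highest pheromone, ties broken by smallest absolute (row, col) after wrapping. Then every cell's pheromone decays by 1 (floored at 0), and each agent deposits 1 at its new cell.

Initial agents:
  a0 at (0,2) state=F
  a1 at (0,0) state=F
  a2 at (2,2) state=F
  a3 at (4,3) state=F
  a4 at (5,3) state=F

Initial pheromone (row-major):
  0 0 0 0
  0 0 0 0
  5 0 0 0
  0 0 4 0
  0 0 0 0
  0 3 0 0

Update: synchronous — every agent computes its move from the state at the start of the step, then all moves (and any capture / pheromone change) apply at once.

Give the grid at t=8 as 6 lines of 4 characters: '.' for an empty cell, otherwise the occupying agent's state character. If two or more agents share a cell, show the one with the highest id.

....
....
....
..F.
....
.F..

t=1: a0@(5,1) a1@(5,1) a2@(3,2) a3@(3,2) a4@(0,0) | pheromone: 1 0 0 0 / 0 0 0 0 / 4 0 0 0 / 0 0 5 0 / 0 0 0 0 / 0 4 0 0
t=2: a0@(5,1) a1@(5,1) a2@(3,2) a3@(3,2) a4@(5,1) | pheromone: 0 0 0 0 / 0 0 0 0 / 3 0 0 0 / 0 0 6 0 / 0 0 0 0 / 0 6 0 0
t=3: a0@(5,1) a1@(5,1) a2@(3,2) a3@(3,2) a4@(5,1) | pheromone: 0 0 0 0 / 0 0 0 0 / 2 0 0 0 / 0 0 7 0 / 0 0 0 0 / 0 8 0 0
t=4: a0@(5,1) a1@(5,1) a2@(3,2) a3@(3,2) a4@(5,1) | pheromone: 0 0 0 0 / 0 0 0 0 / 1 0 0 0 / 0 0 8 0 / 0 0 0 0 / 0 10 0 0
t=5: a0@(5,1) a1@(5,1) a2@(3,2) a3@(3,2) a4@(5,1) | pheromone: 0 0 0 0 / 0 0 0 0 / 0 0 0 0 / 0 0 9 0 / 0 0 0 0 / 0 12 0 0
t=6: a0@(5,1) a1@(5,1) a2@(3,2) a3@(3,2) a4@(5,1) | pheromone: 0 0 0 0 / 0 0 0 0 / 0 0 0 0 / 0 0 10 0 / 0 0 0 0 / 0 14 0 0
t=7: a0@(5,1) a1@(5,1) a2@(3,2) a3@(3,2) a4@(5,1) | pheromone: 0 0 0 0 / 0 0 0 0 / 0 0 0 0 / 0 0 11 0 / 0 0 0 0 / 0 16 0 0
t=8: a0@(5,1) a1@(5,1) a2@(3,2) a3@(3,2) a4@(5,1) | pheromone: 0 0 0 0 / 0 0 0 0 / 0 0 0 0 / 0 0 12 0 / 0 0 0 0 / 0 18 0 0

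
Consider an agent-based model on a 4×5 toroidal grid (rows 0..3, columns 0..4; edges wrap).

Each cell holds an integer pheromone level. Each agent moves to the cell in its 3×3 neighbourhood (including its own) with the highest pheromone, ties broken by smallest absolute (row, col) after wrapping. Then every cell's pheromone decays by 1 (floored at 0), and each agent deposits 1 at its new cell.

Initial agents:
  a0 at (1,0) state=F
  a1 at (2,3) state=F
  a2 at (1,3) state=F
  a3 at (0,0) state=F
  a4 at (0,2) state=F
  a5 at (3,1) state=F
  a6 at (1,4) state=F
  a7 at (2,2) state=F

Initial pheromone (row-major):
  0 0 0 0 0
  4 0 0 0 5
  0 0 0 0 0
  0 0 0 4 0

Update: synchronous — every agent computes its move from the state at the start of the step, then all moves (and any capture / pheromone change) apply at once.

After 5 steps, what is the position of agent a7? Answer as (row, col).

(3, 3)

t=1: a0@(1,4) a1@(1,4) a2@(1,4) a3@(1,4) a4@(3,3) a5@(0,0) a6@(1,4) a7@(3,3) | pheromone: 1 0 0 0 0 / 3 0 0 0 9 / 0 0 0 0 0 / 0 0 0 5 0
t=2: a0@(1,4) a1@(1,4) a2@(1,4) a3@(1,4) a4@(3,3) a5@(1,4) a6@(1,4) a7@(3,3) | pheromone: 0 0 0 0 0 / 2 0 0 0 14 / 0 0 0 0 0 / 0 0 0 6 0
t=3: a0@(1,4) a1@(1,4) a2@(1,4) a3@(1,4) a4@(3,3) a5@(1,4) a6@(1,4) a7@(3,3) | pheromone: 0 0 0 0 0 / 1 0 0 0 19 / 0 0 0 0 0 / 0 0 0 7 0
t=4: a0@(1,4) a1@(1,4) a2@(1,4) a3@(1,4) a4@(3,3) a5@(1,4) a6@(1,4) a7@(3,3) | pheromone: 0 0 0 0 0 / 0 0 0 0 24 / 0 0 0 0 0 / 0 0 0 8 0
t=5: a0@(1,4) a1@(1,4) a2@(1,4) a3@(1,4) a4@(3,3) a5@(1,4) a6@(1,4) a7@(3,3) | pheromone: 0 0 0 0 0 / 0 0 0 0 29 / 0 0 0 0 0 / 0 0 0 9 0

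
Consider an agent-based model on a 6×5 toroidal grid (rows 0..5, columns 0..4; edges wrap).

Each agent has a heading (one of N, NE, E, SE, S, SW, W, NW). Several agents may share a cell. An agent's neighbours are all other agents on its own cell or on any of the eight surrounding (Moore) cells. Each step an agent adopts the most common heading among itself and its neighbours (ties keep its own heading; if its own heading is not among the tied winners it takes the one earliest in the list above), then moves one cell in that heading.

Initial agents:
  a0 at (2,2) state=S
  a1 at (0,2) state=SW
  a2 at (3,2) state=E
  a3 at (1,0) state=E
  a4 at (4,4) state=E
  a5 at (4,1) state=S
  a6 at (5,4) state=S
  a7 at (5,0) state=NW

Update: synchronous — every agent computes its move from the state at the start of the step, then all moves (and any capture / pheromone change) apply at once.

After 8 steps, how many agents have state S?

t=1: a0@(3,2):S a1@(1,1):SW a2@(4,2):S a3@(1,1):E a4@(4,0):E a5@(5,1):S a6@(0,4):S a7@(0,0):S
t=2: a0@(4,2):S a1@(2,0):SW a2@(5,2):S a3@(1,2):E a4@(4,1):E a5@(0,1):S a6@(1,4):S a7@(1,0):S
t=3: a0@(5,2):S a1@(3,0):S a2@(0,2):S a3@(1,3):E a4@(5,1):S a5@(1,1):S a6@(2,4):S a7@(2,0):S
t=4: a0@(0,2):S a1@(4,0):S a2@(1,2):S a3@(2,3):S a4@(0,1):S a5@(2,1):S a6@(3,4):S a7@(3,0):S
t=5: a0@(1,2):S a1@(5,0):S a2@(2,2):S a3@(3,3):S a4@(1,1):S a5@(3,1):S a6@(4,4):S a7@(4,0):S
t=6: a0@(2,2):S a1@(0,0):S a2@(3,2):S a3@(4,3):S a4@(2,1):S a5@(4,1):S a6@(5,4):S a7@(5,0):S
t=7: a0@(3,2):S a1@(1,0):S a2@(4,2):S a3@(5,3):S a4@(3,1):S a5@(5,1):S a6@(0,4):S a7@(0,0):S
t=8: a0@(4,2):S a1@(2,0):S a2@(5,2):S a3@(0,3):S a4@(4,1):S a5@(0,1):S a6@(1,4):S a7@(1,0):S

8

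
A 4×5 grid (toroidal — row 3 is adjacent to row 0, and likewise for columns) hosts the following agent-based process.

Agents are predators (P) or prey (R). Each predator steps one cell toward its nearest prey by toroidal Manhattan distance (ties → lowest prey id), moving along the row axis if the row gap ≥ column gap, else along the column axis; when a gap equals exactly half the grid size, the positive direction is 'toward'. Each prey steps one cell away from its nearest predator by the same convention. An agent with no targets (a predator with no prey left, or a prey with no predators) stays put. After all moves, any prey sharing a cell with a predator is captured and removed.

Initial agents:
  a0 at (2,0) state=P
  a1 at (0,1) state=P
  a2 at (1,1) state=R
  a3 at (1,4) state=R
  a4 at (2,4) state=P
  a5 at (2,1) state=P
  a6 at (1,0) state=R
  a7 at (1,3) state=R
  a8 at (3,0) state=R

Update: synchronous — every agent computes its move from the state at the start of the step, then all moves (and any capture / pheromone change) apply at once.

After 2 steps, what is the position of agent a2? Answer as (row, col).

(3, 1)

t=1: a0@(1,0):P a1@(1,1):P a2@(2,1):R a3@(0,4):R a4@(1,4):P a5@(1,1):P a6@(0,0):R a7@(0,3):R a8@(0,0):R
t=2: a0@(0,0):P a1@(2,1):P a2@(3,1):R a3@(3,4):R a4@(0,4):P a5@(2,1):P a6@(3,0):R a7@(3,3):R a8@(3,0):R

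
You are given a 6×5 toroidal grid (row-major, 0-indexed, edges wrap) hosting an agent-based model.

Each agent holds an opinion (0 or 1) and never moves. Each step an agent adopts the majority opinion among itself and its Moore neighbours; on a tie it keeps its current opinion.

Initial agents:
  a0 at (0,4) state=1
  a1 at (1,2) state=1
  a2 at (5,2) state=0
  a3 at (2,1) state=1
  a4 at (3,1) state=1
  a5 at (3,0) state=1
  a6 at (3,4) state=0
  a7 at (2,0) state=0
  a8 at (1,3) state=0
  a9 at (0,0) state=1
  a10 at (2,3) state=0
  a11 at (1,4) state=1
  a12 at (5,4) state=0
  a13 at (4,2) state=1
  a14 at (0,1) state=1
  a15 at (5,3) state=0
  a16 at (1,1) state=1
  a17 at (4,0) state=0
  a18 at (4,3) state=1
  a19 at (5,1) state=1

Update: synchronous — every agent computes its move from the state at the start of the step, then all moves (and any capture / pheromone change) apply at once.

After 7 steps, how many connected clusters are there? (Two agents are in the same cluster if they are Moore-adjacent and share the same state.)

t=1: a0@(0,4):1 a1@(1,2):1 a2@(5,2):1 a3@(2,1):1 a4@(3,1):1 a5@(3,0):1 a6@(3,4):0 a7@(2,0):1 a8@(1,3):1 a9@(0,0):1 a10@(2,3):0 a11@(1,4):1 a12@(5,4):0 a13@(4,2):1 a14@(0,1):1 a15@(5,3):0 a16@(1,1):1 a17@(4,0):0 a18@(4,3):0 a19@(5,1):1
t=2: a0@(0,4):1 a1@(1,2):1 a2@(5,2):1 a3@(2,1):1 a4@(3,1):1 a5@(3,0):1 a6@(3,4):0 a7@(2,0):1 a8@(1,3):1 a9@(0,0):1 a10@(2,3):1 a11@(1,4):1 a12@(5,4):0 a13@(4,2):1 a14@(0,1):1 a15@(5,3):0 a16@(1,1):1 a17@(4,0):0 a18@(4,3):0 a19@(5,1):1
t=3: (unchanged — steady state)

2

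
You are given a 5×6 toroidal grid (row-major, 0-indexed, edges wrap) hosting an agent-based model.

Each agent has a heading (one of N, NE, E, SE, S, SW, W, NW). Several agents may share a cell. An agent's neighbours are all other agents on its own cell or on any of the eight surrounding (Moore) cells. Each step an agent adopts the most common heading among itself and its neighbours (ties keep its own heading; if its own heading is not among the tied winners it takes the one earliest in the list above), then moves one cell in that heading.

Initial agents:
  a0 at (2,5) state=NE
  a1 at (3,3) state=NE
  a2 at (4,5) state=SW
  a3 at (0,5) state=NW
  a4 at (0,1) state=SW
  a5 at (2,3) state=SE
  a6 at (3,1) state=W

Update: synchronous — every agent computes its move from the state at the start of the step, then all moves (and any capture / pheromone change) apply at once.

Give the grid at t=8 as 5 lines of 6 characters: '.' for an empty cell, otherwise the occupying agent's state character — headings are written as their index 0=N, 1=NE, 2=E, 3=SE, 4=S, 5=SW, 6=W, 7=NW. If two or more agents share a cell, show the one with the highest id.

.....3
......
...7..
.....6
.1....

t=1: a0@(1,0):NE a1@(2,4):NE a2@(0,4):SW a3@(4,4):NW a4@(1,0):SW a5@(3,4):SE a6@(3,0):W
t=2: a0@(0,1):NE a1@(1,5):NE a2@(1,3):SW a3@(3,3):NW a4@(2,5):SW a5@(4,5):SE a6@(3,5):W
t=3: a0@(4,2):NE a1@(0,0):NE a2@(2,2):SW a3@(2,2):NW a4@(3,4):SW a5@(0,0):SE a6@(3,4):W
t=4: a0@(3,3):NE a1@(4,1):NE a2@(3,1):SW a3@(1,1):NW a4@(4,3):SW a5@(1,1):SE a6@(3,3):W
t=5: a0@(2,4):NE a1@(3,2):NE a2@(4,0):SW a3@(0,0):NW a4@(0,2):SW a5@(2,2):SE a6@(3,2):W
t=6: a0@(1,5):NE a1@(2,3):NE a2@(0,5):SW a3@(4,5):NW a4@(1,1):SW a5@(3,3):SE a6@(3,1):W
t=7: a0@(0,0):NE a1@(1,4):NE a2@(1,4):SW a3@(3,4):NW a4@(2,0):SW a5@(4,4):SE a6@(3,0):W
t=8: a0@(4,1):NE a1@(0,5):NE a2@(2,3):SW a3@(2,3):NW a4@(3,5):SW a5@(0,5):SE a6@(3,5):W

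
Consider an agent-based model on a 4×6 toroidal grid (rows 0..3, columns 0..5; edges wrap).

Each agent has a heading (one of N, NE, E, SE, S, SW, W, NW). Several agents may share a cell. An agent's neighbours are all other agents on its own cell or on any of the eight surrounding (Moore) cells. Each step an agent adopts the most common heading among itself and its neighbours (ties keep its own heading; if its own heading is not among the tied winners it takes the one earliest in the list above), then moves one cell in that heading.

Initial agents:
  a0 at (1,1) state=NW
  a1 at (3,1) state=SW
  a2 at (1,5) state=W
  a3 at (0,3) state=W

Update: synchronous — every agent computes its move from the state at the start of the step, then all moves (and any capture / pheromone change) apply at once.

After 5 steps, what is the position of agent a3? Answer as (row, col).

t=1: a0@(0,0):NW a1@(0,0):SW a2@(1,4):W a3@(0,2):W
t=2: a0@(3,5):NW a1@(1,5):SW a2@(1,3):W a3@(0,1):W
t=3: a0@(2,4):NW a1@(2,4):SW a2@(1,2):W a3@(0,0):W
t=4: a0@(1,3):NW a1@(3,3):SW a2@(1,1):W a3@(0,5):W
t=5: a0@(0,2):NW a1@(0,2):SW a2@(1,0):W a3@(0,4):W

(0, 4)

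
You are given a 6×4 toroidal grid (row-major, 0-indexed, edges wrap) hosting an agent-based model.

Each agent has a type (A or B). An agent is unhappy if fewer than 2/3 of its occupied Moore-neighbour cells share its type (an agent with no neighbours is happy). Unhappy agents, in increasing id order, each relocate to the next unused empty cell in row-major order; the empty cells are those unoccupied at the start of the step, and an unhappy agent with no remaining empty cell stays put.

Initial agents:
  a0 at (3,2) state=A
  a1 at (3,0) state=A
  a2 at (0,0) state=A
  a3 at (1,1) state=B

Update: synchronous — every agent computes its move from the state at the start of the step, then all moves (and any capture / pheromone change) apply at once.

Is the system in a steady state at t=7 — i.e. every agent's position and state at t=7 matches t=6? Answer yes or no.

no

t=1: a0@(3,2):A a1@(3,0):A a2@(0,1):A a3@(0,2):B
t=2: a0@(3,2):A a1@(3,0):A a2@(0,0):A a3@(0,3):B
t=3: a0@(3,2):A a1@(3,0):A a2@(0,1):A a3@(0,2):B
t=4: a0@(3,2):A a1@(3,0):A a2@(0,0):A a3@(0,3):B
t=5: a0@(3,2):A a1@(3,0):A a2@(0,1):A a3@(0,2):B
t=6: a0@(3,2):A a1@(3,0):A a2@(0,0):A a3@(0,3):B
t=7: a0@(3,2):A a1@(3,0):A a2@(0,1):A a3@(0,2):B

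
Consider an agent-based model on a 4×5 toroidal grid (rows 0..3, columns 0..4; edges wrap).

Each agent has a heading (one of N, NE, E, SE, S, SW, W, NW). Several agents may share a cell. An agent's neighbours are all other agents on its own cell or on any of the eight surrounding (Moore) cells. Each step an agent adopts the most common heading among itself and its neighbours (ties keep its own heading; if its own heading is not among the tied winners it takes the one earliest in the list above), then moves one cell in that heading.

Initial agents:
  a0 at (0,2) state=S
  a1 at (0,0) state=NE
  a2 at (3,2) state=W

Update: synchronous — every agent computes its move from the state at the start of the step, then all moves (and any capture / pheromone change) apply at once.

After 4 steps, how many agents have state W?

t=1: a0@(1,2):S a1@(3,1):NE a2@(3,1):W
t=2: a0@(2,2):S a1@(2,2):NE a2@(3,0):W
t=3: a0@(3,2):S a1@(1,3):NE a2@(3,4):W
t=4: a0@(0,2):S a1@(0,4):NE a2@(3,3):W

1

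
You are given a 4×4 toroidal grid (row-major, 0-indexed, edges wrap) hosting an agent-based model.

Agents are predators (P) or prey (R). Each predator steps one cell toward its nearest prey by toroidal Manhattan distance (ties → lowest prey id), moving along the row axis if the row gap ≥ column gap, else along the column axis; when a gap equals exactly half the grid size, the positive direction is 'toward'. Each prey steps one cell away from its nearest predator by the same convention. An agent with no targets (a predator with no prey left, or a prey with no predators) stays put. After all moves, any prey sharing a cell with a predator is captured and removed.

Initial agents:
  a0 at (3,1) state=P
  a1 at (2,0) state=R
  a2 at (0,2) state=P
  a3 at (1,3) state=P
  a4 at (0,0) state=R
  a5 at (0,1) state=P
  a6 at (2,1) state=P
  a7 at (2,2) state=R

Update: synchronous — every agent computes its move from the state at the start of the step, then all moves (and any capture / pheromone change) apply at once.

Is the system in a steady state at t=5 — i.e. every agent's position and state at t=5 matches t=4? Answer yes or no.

yes

t=1: a0@(2,1):P a2@(0,3):P a3@(2,3):P a5@(0,0):P a6@(2,0):P
t=2: (unchanged — steady state)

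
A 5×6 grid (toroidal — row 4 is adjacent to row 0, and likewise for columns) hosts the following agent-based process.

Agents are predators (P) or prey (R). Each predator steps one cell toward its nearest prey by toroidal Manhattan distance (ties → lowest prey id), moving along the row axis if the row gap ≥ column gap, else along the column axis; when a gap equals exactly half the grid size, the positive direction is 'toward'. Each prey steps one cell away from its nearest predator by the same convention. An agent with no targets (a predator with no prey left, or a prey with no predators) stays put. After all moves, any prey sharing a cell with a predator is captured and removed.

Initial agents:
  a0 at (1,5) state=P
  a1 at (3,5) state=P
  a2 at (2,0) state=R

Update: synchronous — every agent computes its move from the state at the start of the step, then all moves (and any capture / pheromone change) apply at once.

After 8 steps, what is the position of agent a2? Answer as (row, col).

(0, 0)

t=1: a0@(2,5):P a1@(2,5):P a2@(3,0):R
t=2: a0@(3,5):P a1@(3,5):P a2@(4,0):R
t=3: a0@(4,5):P a1@(4,5):P a2@(0,0):R
t=4: a0@(0,5):P a1@(0,5):P a2@(1,0):R
t=5: a0@(1,5):P a1@(1,5):P a2@(2,0):R
t=6: a0@(2,5):P a1@(2,5):P a2@(3,0):R
t=7: a0@(3,5):P a1@(3,5):P a2@(4,0):R
t=8: a0@(4,5):P a1@(4,5):P a2@(0,0):R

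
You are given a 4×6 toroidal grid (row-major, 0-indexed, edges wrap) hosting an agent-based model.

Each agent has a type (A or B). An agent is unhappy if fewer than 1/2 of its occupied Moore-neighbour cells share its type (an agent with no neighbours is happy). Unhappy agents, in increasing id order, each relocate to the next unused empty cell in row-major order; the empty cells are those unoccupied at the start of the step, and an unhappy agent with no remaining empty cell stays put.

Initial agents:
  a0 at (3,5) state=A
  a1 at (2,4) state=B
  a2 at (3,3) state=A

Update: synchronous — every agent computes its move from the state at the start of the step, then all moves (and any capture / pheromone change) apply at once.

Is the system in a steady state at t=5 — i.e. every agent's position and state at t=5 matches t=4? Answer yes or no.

no

t=1: a0@(0,0):A a1@(0,1):B a2@(0,2):A
t=2: a0@(0,3):A a1@(0,4):B a2@(0,5):A
t=3: a0@(0,0):A a1@(0,1):B a2@(0,2):A
t=4: a0@(0,3):A a1@(0,4):B a2@(0,5):A
t=5: a0@(0,0):A a1@(0,1):B a2@(0,2):A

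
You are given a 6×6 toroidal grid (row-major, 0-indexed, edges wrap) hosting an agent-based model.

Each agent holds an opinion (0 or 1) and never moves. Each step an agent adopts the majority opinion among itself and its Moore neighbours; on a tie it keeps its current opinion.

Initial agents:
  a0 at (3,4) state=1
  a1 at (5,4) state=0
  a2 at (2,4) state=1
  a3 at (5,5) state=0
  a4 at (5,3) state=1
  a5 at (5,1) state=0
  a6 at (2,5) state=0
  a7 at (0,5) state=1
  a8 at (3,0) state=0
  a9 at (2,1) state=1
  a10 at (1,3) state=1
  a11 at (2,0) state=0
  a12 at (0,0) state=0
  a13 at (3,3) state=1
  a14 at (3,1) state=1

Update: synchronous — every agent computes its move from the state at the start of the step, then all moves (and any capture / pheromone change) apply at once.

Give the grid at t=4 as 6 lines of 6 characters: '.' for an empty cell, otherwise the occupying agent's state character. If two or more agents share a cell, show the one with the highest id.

t=1: a0@(3,4):1 a1@(5,4):0 a2@(2,4):1 a3@(5,5):0 a4@(5,3):1 a5@(5,1):0 a6@(2,5):0 a7@(0,5):0 a8@(3,0):0 a9@(2,1):1 a10@(1,3):1 a11@(2,0):0 a12@(0,0):0 a13@(3,3):1 a14@(3,1):1
t=2: (unchanged — steady state)

0....0
...1..
01..10
01.11.
......
.0.100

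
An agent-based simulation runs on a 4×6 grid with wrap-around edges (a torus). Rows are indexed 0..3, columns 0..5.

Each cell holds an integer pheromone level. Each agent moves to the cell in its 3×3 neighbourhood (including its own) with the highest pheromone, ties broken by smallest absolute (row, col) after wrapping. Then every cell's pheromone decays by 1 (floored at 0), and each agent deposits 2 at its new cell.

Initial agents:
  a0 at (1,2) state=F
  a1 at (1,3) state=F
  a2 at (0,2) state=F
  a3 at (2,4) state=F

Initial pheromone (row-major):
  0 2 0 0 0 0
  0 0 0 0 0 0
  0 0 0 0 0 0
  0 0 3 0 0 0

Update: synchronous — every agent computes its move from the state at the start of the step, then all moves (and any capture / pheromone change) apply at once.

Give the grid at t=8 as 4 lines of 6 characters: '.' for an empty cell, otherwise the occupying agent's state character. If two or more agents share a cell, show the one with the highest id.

t=1: a0@(0,1) a1@(0,2) a2@(3,2) a3@(1,3) | pheromone: 0 3 2 0 0 0 / 0 0 0 2 0 0 / 0 0 0 0 0 0 / 0 0 4 0 0 0
t=2: a0@(3,2) a1@(3,2) a2@(3,2) a3@(0,2) | pheromone: 0 2 3 0 0 0 / 0 0 0 1 0 0 / 0 0 0 0 0 0 / 0 0 9 0 0 0
t=3: a0@(3,2) a1@(3,2) a2@(3,2) a3@(3,2) | pheromone: 0 1 2 0 0 0 / 0 0 0 0 0 0 / 0 0 0 0 0 0 / 0 0 16 0 0 0
t=4: a0@(3,2) a1@(3,2) a2@(3,2) a3@(3,2) | pheromone: 0 0 1 0 0 0 / 0 0 0 0 0 0 / 0 0 0 0 0 0 / 0 0 23 0 0 0
t=5: a0@(3,2) a1@(3,2) a2@(3,2) a3@(3,2) | pheromone: 0 0 0 0 0 0 / 0 0 0 0 0 0 / 0 0 0 0 0 0 / 0 0 30 0 0 0
t=6: a0@(3,2) a1@(3,2) a2@(3,2) a3@(3,2) | pheromone: 0 0 0 0 0 0 / 0 0 0 0 0 0 / 0 0 0 0 0 0 / 0 0 37 0 0 0
t=7: a0@(3,2) a1@(3,2) a2@(3,2) a3@(3,2) | pheromone: 0 0 0 0 0 0 / 0 0 0 0 0 0 / 0 0 0 0 0 0 / 0 0 44 0 0 0
t=8: a0@(3,2) a1@(3,2) a2@(3,2) a3@(3,2) | pheromone: 0 0 0 0 0 0 / 0 0 0 0 0 0 / 0 0 0 0 0 0 / 0 0 51 0 0 0

......
......
......
..F...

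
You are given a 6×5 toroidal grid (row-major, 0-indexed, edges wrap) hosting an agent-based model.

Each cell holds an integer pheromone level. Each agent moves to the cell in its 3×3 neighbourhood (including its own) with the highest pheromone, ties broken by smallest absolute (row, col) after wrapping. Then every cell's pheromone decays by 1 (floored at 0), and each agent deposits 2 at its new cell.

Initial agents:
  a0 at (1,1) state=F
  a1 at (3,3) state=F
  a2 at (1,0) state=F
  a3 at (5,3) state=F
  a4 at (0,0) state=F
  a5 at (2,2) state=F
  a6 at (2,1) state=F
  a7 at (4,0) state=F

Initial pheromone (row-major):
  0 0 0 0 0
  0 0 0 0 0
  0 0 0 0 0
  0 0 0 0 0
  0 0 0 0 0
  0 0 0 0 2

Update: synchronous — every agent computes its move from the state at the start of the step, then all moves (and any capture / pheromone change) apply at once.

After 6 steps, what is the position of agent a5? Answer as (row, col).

t=1: a0@(0,0) a1@(2,2) a2@(0,0) a3@(5,4) a4@(5,4) a5@(1,1) a6@(1,0) a7@(5,4) | pheromone: 4 0 0 0 0 / 2 2 0 0 0 / 0 0 2 0 0 / 0 0 0 0 0 / 0 0 0 0 0 / 0 0 0 0 7
t=2: a0@(5,4) a1@(1,1) a2@(5,4) a3@(5,4) a4@(5,4) a5@(0,0) a6@(0,0) a7@(5,4) | pheromone: 7 0 0 0 0 / 1 3 0 0 0 / 0 0 1 0 0 / 0 0 0 0 0 / 0 0 0 0 0 / 0 0 0 0 16
t=3: a0@(5,4) a1@(0,0) a2@(5,4) a3@(5,4) a4@(5,4) a5@(5,4) a6@(5,4) a7@(5,4) | pheromone: 8 0 0 0 0 / 0 2 0 0 0 / 0 0 0 0 0 / 0 0 0 0 0 / 0 0 0 0 0 / 0 0 0 0 29
t=4: a0@(5,4) a1@(5,4) a2@(5,4) a3@(5,4) a4@(5,4) a5@(5,4) a6@(5,4) a7@(5,4) | pheromone: 7 0 0 0 0 / 0 1 0 0 0 / 0 0 0 0 0 / 0 0 0 0 0 / 0 0 0 0 0 / 0 0 0 0 44
t=5: a0@(5,4) a1@(5,4) a2@(5,4) a3@(5,4) a4@(5,4) a5@(5,4) a6@(5,4) a7@(5,4) | pheromone: 6 0 0 0 0 / 0 0 0 0 0 / 0 0 0 0 0 / 0 0 0 0 0 / 0 0 0 0 0 / 0 0 0 0 59
t=6: a0@(5,4) a1@(5,4) a2@(5,4) a3@(5,4) a4@(5,4) a5@(5,4) a6@(5,4) a7@(5,4) | pheromone: 5 0 0 0 0 / 0 0 0 0 0 / 0 0 0 0 0 / 0 0 0 0 0 / 0 0 0 0 0 / 0 0 0 0 74

(5, 4)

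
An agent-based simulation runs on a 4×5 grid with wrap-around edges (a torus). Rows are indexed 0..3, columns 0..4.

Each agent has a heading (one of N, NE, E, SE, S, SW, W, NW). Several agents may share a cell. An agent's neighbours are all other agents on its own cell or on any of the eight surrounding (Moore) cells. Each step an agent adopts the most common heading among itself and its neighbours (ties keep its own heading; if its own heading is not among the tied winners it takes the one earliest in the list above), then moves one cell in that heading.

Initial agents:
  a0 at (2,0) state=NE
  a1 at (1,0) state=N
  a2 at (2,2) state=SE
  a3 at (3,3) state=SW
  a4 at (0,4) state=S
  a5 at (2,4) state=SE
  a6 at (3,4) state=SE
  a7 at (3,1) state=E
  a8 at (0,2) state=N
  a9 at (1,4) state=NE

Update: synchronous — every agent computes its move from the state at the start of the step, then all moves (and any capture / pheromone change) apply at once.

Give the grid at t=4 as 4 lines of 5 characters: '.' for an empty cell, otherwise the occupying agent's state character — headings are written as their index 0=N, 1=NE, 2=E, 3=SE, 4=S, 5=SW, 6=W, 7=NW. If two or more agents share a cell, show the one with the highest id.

t=1: a0@(1,1):NE a1@(0,1):NE a2@(3,3):SE a3@(0,4):SE a4@(1,4):S a5@(3,0):SE a6@(0,0):SE a7@(3,2):E a8@(3,2):N a9@(0,0):NE
t=2: a0@(0,2):NE a1@(3,2):NE a2@(0,4):SE a3@(1,0):SE a4@(2,0):SE a5@(0,1):SE a6@(1,1):SE a7@(3,3):E a8@(2,2):N a9@(3,1):NE
t=3: a0@(3,3):NE a1@(2,3):NE a2@(1,0):SE a3@(2,1):SE a4@(3,1):SE a5@(1,2):SE a6@(2,2):SE a7@(2,4):NE a8@(1,3):NE a9@(2,2):NE
t=4: a0@(2,4):NE a1@(1,4):NE a2@(2,1):SE a3@(3,2):SE a4@(0,2):SE a5@(2,3):SE a6@(3,3):SE a7@(1,0):NE a8@(0,4):NE a9@(1,3):NE

..3.1
1..11
.3.31
..33.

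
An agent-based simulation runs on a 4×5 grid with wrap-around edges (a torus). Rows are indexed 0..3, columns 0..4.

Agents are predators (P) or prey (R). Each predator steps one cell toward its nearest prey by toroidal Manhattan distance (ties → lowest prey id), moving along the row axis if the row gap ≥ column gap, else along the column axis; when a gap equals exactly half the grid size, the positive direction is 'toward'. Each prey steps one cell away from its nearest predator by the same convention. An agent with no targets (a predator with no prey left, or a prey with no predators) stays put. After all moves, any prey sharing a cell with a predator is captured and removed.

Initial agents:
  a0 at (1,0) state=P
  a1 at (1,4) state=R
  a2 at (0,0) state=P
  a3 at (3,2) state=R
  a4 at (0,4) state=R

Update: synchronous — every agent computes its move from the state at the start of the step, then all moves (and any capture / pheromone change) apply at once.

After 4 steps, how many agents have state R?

3

t=1: a0@(1,4):P a1@(1,3):R a2@(0,4):P a3@(3,3):R a4@(0,3):R
t=2: a0@(1,3):P a1@(1,2):R a2@(0,3):P a3@(2,3):R a4@(0,2):R
t=3: a0@(1,2):P a1@(1,1):R a2@(0,2):P a3@(3,3):R a4@(0,1):R
t=4: a0@(1,1):P a1@(1,0):R a2@(0,1):P a3@(2,3):R a4@(0,0):R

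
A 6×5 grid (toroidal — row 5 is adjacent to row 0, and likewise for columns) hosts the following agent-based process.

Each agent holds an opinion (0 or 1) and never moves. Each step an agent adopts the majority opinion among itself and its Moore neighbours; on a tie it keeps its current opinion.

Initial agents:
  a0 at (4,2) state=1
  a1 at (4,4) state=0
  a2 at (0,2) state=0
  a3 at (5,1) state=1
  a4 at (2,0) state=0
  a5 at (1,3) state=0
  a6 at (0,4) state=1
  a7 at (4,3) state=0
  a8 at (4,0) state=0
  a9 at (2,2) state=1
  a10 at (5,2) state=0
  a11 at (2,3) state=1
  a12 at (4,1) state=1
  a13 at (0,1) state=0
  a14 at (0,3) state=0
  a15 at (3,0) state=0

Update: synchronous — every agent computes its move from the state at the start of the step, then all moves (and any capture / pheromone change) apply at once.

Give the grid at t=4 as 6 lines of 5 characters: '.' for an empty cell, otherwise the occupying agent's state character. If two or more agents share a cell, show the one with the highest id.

t=1: a0@(4,2):1 a1@(4,4):0 a2@(0,2):0 a3@(5,1):0 a4@(2,0):0 a5@(1,3):0 a6@(0,4):0 a7@(4,3):0 a8@(4,0):0 a9@(2,2):1 a10@(5,2):0 a11@(2,3):1 a12@(4,1):1 a13@(0,1):0 a14@(0,3):0 a15@(3,0):0
t=2: a0@(4,2):0 a1@(4,4):0 a2@(0,2):0 a3@(5,1):0 a4@(2,0):0 a5@(1,3):0 a6@(0,4):0 a7@(4,3):0 a8@(4,0):0 a9@(2,2):1 a10@(5,2):0 a11@(2,3):1 a12@(4,1):0 a13@(0,1):0 a14@(0,3):0 a15@(3,0):0
t=3: (unchanged — steady state)

.0000
...0.
0.11.
0....
00000
.00..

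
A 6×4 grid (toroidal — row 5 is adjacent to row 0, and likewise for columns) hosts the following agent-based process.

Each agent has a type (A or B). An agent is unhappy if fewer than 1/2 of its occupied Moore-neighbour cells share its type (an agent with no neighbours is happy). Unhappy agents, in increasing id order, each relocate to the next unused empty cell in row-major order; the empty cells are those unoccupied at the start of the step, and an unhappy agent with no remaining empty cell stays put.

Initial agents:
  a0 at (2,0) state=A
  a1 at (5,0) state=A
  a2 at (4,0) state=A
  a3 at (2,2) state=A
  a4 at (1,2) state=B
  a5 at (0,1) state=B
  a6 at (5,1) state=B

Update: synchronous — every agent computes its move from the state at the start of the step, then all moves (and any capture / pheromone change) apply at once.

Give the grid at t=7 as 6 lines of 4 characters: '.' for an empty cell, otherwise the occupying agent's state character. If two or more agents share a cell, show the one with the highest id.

t=1: a0@(2,0):A a1@(0,0):A a2@(4,0):A a3@(0,2):A a4@(1,2):B a5@(0,1):B a6@(0,3):B
t=2: a0@(2,0):A a1@(1,0):A a2@(4,0):A a3@(1,1):A a4@(1,2):B a5@(1,3):B a6@(2,1):B
t=3: a0@(2,0):A a1@(1,0):A a2@(4,0):A a3@(1,1):A a4@(1,2):B a5@(0,0):B a6@(0,1):B
t=4: a0@(2,0):A a1@(1,0):A a2@(4,0):A a3@(0,2):A a4@(1,2):B a5@(0,3):B a6@(0,1):B
t=5: a0@(2,0):A a1@(0,0):A a2@(4,0):A a3@(1,1):A a4@(1,2):B a5@(1,3):B a6@(2,1):B
t=6: a0@(0,1):A a1@(0,0):A a2@(4,0):A a3@(1,1):A a4@(1,2):B a5@(0,2):B a6@(0,3):B
t=7: (unchanged — steady state)

AABB
.AB.
....
....
A...
....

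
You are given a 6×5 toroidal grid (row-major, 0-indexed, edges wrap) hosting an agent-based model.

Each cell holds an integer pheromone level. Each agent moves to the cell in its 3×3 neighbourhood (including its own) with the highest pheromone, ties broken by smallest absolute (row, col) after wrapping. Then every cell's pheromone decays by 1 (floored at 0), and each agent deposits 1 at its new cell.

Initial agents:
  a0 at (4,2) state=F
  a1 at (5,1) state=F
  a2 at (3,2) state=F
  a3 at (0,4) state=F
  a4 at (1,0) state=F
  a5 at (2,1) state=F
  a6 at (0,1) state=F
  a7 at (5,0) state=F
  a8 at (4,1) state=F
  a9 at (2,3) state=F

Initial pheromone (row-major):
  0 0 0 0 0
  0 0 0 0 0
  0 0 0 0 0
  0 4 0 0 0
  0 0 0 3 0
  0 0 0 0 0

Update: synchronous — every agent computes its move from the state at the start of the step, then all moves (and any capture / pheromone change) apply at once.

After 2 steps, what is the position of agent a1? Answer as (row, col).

t=1: a0@(3,1) a1@(0,0) a2@(3,1) a3@(0,0) a4@(0,0) a5@(3,1) a6@(0,0) a7@(0,0) a8@(3,1) a9@(1,2) | pheromone: 5 0 0 0 0 / 0 0 1 0 0 / 0 0 0 0 0 / 0 7 0 0 0 / 0 0 0 2 0 / 0 0 0 0 0
t=2: a0@(3,1) a1@(0,0) a2@(3,1) a3@(0,0) a4@(0,0) a5@(3,1) a6@(0,0) a7@(0,0) a8@(3,1) a9@(1,2) | pheromone: 9 0 0 0 0 / 0 0 1 0 0 / 0 0 0 0 0 / 0 10 0 0 0 / 0 0 0 1 0 / 0 0 0 0 0

(0, 0)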